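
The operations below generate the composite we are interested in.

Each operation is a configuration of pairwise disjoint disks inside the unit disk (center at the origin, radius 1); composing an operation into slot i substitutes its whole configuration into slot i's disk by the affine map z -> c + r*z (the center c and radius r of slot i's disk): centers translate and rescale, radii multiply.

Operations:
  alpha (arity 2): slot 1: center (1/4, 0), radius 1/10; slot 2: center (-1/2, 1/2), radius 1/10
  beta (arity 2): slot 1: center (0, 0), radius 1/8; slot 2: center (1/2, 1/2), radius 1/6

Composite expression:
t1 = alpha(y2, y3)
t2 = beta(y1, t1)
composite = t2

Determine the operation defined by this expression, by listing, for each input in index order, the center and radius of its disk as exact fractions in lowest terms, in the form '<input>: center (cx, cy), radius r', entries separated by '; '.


Nesting under beta composes maps z -> c + r*z down each y-path.
y1 passes through 1 substitution, ending at center (0, 0), radius 1/8
y2 passes through 2 substitutions, ending at center (13/24, 1/2), radius 1/60
y3 passes through 2 substitutions, ending at center (5/12, 7/12), radius 1/60

y1: center (0, 0), radius 1/8; y2: center (13/24, 1/2), radius 1/60; y3: center (5/12, 7/12), radius 1/60


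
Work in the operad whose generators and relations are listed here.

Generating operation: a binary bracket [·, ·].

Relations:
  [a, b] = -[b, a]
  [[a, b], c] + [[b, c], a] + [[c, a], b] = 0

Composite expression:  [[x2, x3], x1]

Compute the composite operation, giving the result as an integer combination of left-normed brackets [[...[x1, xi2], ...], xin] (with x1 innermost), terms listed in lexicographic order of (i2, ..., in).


Expand each bracket as ab - ba; the x1-initial words give the coefficients.
Composite bracket: [[x2, x3], x1]
Under [a, b] = ab - ba we get 4 signed associative words (2^2 = 4).
Words beginning with x1 determine it all:
  x1x2x3 (sign -1) contributes -[[x1, x2], x3]
  x1x3x2 (sign +1) contributes +[[x1, x3], x2]

-[[x1, x2], x3] + [[x1, x3], x2]


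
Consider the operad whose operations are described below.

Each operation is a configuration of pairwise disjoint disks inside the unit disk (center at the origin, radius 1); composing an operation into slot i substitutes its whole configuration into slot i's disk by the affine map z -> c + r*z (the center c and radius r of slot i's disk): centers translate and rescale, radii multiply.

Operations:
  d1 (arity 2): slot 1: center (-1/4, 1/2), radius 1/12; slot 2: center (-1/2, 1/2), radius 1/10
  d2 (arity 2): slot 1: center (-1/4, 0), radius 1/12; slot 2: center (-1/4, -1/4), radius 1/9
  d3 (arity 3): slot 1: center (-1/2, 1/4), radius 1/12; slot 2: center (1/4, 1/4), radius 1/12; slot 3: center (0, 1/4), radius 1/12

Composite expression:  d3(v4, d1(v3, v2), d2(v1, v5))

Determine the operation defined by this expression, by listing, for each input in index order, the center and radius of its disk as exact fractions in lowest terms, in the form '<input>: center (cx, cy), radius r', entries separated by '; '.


Follow each v-input down from d3: c' goes to c + r*c', radius to r*r'.
tracing v4 down its 1-map path: center (-1/2, 1/4), radius 1/12
tracing v3 down its 2-map path: center (11/48, 7/24), radius 1/144
tracing v2 down its 2-map path: center (5/24, 7/24), radius 1/120
tracing v1 down its 2-map path: center (-1/48, 1/4), radius 1/144
tracing v5 down its 2-map path: center (-1/48, 11/48), radius 1/108

v1: center (-1/48, 1/4), radius 1/144; v2: center (5/24, 7/24), radius 1/120; v3: center (11/48, 7/24), radius 1/144; v4: center (-1/2, 1/4), radius 1/12; v5: center (-1/48, 11/48), radius 1/108


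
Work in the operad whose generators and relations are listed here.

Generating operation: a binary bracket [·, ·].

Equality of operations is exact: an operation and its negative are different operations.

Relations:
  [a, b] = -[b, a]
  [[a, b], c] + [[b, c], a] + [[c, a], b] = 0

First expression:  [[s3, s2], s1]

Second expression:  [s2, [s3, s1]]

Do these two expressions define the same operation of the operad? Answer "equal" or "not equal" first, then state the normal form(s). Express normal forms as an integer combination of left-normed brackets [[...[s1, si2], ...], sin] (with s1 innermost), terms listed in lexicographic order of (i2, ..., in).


In normal form, the first expression is [[s1, s2], s3] - [[s1, s3], s2]
In normal form, the second expression is [[s1, s3], s2]
The normal forms differ: not equal.

not equal — first [[s1, s2], s3] - [[s1, s3], s2], second [[s1, s3], s2]


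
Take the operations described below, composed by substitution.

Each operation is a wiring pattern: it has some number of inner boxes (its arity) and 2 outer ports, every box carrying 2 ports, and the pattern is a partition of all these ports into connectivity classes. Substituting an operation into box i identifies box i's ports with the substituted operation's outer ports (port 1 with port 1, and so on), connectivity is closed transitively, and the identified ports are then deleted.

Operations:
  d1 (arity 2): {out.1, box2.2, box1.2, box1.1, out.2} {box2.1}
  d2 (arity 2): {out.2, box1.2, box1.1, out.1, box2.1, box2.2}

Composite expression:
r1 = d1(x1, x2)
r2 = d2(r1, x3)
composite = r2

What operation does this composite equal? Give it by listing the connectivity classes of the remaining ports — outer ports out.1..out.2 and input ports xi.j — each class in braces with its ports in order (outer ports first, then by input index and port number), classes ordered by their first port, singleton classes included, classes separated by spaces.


{out.1, out.2, x1.1, x1.2, x2.2, x3.1, x3.2} {x2.1}

Substituting into d2 glues patterns; closure does the rest.
after d1, the pattern on (x1, x2) reads {out.1, out.2, x1.1, x1.2, x2.2} {x2.1} (out.j = its outer ports)
after d2, the pattern on (x1, x2, x3) reads {out.1, out.2, x1.1, x1.2, x2.2, x3.1, x3.2} {x2.1} (out.j = its outer ports)


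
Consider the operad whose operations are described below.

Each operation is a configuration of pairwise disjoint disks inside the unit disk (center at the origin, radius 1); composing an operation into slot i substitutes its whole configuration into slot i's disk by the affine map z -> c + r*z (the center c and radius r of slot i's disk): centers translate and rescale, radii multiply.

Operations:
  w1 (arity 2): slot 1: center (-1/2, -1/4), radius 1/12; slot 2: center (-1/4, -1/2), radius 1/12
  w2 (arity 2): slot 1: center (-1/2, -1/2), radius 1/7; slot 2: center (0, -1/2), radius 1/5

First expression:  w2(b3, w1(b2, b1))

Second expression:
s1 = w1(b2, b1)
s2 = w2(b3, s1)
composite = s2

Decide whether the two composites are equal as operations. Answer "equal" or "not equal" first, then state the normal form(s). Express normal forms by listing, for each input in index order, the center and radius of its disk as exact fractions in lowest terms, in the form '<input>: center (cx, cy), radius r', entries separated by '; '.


Reducing the first expression gives b1: center (-1/20, -3/5), radius 1/60; b2: center (-1/10, -11/20), radius 1/60; b3: center (-1/2, -1/2), radius 1/7
Reducing the second expression gives b1: center (-1/20, -3/5), radius 1/60; b2: center (-1/10, -11/20), radius 1/60; b3: center (-1/2, -1/2), radius 1/7
Same normal form: equal.

equal — both sides give b1: center (-1/20, -3/5), radius 1/60; b2: center (-1/10, -11/20), radius 1/60; b3: center (-1/2, -1/2), radius 1/7


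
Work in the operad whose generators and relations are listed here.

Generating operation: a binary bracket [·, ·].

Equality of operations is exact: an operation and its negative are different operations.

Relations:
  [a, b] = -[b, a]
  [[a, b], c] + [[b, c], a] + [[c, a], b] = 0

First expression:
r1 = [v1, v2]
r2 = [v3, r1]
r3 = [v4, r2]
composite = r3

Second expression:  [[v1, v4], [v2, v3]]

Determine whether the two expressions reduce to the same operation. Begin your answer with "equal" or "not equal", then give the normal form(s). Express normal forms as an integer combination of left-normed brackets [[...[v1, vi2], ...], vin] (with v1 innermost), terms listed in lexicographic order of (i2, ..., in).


not equal: they reduce to [[[v1, v2], v3], v4] and [[[v1, v4], v2], v3] - [[[v1, v4], v3], v2]

The first expression, normalized: [[[v1, v2], v3], v4]
The second expression, normalized: [[[v1, v4], v2], v3] - [[[v1, v4], v3], v2]
They disagree, so not equal.


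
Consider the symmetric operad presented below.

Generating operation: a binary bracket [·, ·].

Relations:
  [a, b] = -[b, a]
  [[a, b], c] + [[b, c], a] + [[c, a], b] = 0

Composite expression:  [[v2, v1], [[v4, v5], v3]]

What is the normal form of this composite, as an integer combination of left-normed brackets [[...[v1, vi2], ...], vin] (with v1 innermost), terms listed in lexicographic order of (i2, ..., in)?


[[[[v1, v2], v3], v4], v5] - [[[[v1, v2], v3], v5], v4] - [[[[v1, v2], v4], v5], v3] + [[[[v1, v2], v5], v4], v3]

Left-normed coefficients sit on the v1-initial expansion words.
Composite bracket: [[v2, v1], [[v4, v5], v3]]
Applying ab - ba throughout gives 16 signed words (2^4 = 16).
Words beginning with v1 determine it all:
  v1v2v3v4v5 (sign +1) contributes +[[[[v1, v2], v3], v4], v5]
  v1v2v3v5v4 (sign -1) contributes -[[[[v1, v2], v3], v5], v4]
  v1v2v4v5v3 (sign -1) contributes -[[[[v1, v2], v4], v5], v3]
  v1v2v5v4v3 (sign +1) contributes +[[[[v1, v2], v5], v4], v3]


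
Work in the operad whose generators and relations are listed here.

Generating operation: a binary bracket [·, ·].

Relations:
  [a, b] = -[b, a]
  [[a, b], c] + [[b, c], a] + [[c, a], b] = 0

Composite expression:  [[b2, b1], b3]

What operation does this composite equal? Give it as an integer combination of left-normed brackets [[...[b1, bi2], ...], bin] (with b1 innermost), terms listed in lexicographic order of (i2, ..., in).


-[[b1, b2], b3]

A multilinear Lie element is pinned by b1-initial words (b1 innermost).
Composite bracket: [[b2, b1], b3]
Expanding via [a, b] = ab - ba: 4 signed words (2^2 = 4).
Coefficients come from the b1-initial words:
  b1b2b3 appears with sign -1, giving the term -[[b1, b2], b3]


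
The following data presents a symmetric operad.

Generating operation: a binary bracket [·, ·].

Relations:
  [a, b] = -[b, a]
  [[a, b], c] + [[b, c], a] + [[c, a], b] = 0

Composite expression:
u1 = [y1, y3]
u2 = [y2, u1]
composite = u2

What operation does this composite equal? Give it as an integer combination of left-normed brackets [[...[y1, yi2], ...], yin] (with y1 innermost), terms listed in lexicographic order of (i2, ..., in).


A multilinear Lie element is pinned by y1-initial words (y1 innermost).
Composite bracket: [y2, [y1, y3]]
Full expansion: 4 signed words from ab - ba (2^2 = 4).
Only words starting with y1 matter:
  y1y3y2 (sign -1) contributes -[[y1, y3], y2]

-[[y1, y3], y2]


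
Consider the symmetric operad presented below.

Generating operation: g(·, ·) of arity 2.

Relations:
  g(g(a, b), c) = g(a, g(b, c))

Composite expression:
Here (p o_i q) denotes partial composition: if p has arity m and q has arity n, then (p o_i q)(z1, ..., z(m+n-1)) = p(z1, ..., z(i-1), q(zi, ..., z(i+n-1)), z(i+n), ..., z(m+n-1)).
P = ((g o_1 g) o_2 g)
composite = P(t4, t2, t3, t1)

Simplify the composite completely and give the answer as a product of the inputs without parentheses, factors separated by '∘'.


t4 ∘ t2 ∘ t3 ∘ t1

Every regrouping of g is equal, so read the t-inputs in written order.
g(t2, t3) collapses to t2 ∘ t3
g(t4, g(t2, t3)) collapses to t4 ∘ t2 ∘ t3
g(g(t4, g(t2, t3)), t1) collapses to t4 ∘ t2 ∘ t3 ∘ t1


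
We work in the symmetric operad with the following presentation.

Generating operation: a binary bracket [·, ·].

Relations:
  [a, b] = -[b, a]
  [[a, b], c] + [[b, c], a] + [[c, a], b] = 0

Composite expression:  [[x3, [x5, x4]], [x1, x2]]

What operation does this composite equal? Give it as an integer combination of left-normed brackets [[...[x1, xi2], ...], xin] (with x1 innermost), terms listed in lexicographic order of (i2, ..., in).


A multilinear Lie element is pinned by x1-initial words (x1 innermost).
Composite bracket: [[x3, [x5, x4]], [x1, x2]]
Full expansion: 16 signed words from ab - ba (2^4 = 16).
Keep just the words that open with x1:
  word x1x2x3x4x5 has sign +1, contributing +[[[[x1, x2], x3], x4], x5]
  word x1x2x3x5x4 has sign -1, contributing -[[[[x1, x2], x3], x5], x4]
  word x1x2x4x5x3 has sign -1, contributing -[[[[x1, x2], x4], x5], x3]
  word x1x2x5x4x3 has sign +1, contributing +[[[[x1, x2], x5], x4], x3]

[[[[x1, x2], x3], x4], x5] - [[[[x1, x2], x3], x5], x4] - [[[[x1, x2], x4], x5], x3] + [[[[x1, x2], x5], x4], x3]


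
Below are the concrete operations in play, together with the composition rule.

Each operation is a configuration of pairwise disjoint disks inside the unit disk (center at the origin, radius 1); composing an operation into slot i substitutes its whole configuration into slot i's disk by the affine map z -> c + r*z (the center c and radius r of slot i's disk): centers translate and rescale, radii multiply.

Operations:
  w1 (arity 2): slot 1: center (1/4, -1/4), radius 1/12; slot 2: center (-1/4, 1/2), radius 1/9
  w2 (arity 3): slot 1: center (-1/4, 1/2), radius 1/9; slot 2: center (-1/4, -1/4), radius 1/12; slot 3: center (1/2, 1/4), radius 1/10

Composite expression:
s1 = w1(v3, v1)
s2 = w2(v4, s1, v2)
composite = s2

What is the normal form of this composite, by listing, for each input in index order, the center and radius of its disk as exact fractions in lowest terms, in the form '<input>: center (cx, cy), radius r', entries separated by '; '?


v1: center (-13/48, -5/24), radius 1/108; v2: center (1/2, 1/4), radius 1/10; v3: center (-11/48, -13/48), radius 1/144; v4: center (-1/4, 1/2), radius 1/9

Affine substitution under w2: radii multiply and v-centers shift.
for v4, the 1-step affine chain lands on center (-1/4, 1/2), radius 1/9
for v3, the 2-step affine chain lands on center (-11/48, -13/48), radius 1/144
for v1, the 2-step affine chain lands on center (-13/48, -5/24), radius 1/108
for v2, the 1-step affine chain lands on center (1/2, 1/4), radius 1/10


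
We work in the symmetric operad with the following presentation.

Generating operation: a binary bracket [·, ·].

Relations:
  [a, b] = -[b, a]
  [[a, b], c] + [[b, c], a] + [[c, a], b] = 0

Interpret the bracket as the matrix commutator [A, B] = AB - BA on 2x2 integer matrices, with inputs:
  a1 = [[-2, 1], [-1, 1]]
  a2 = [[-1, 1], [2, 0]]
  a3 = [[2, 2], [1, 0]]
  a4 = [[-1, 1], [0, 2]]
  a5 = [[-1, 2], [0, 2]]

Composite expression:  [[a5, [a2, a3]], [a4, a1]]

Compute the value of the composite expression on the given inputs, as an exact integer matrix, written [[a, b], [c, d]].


[a2, a3] = [[-3, -4], [5, 3]]
[a5, [a2, a3]] = [[10, 24], [15, -10]]
[a4, a1] = [[-1, 0], [-3, 1]]
[[a5, [a2, a3]], [a4, a1]] = [[-72, 48], [30, 72]]

[[-72, 48], [30, 72]]


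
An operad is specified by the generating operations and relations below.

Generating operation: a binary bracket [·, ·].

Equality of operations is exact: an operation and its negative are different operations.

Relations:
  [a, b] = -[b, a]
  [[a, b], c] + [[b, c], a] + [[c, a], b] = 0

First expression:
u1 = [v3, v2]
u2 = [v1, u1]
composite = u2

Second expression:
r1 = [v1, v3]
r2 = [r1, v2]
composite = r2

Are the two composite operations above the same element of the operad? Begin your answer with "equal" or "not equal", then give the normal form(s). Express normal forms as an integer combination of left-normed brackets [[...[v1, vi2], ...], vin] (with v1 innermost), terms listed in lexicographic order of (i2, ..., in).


not equal: they reduce to -[[v1, v2], v3] + [[v1, v3], v2] and [[v1, v3], v2]


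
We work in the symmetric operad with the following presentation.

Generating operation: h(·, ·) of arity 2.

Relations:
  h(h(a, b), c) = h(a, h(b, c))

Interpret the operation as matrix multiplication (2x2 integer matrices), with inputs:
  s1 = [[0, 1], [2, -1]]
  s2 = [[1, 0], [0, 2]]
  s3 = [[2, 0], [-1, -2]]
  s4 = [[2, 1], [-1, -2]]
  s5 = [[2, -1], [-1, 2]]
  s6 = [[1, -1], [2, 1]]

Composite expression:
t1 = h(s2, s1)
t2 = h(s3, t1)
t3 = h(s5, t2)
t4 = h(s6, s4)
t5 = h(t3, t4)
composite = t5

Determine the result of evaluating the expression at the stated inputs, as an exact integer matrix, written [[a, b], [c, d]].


[[27, 24], [-36, -48]]

h(s2, s1) = [[0, 1], [4, -2]]
h(s3, h(s2, s1)) = [[0, 2], [-8, 3]]
h(s5, h(s3, h(s2, s1))) = [[8, 1], [-16, 4]]
h(s6, s4) = [[3, 3], [3, 0]]
h(h(s5, h(s3, h(s2, s1))), h(s6, s4)) = [[27, 24], [-36, -48]]


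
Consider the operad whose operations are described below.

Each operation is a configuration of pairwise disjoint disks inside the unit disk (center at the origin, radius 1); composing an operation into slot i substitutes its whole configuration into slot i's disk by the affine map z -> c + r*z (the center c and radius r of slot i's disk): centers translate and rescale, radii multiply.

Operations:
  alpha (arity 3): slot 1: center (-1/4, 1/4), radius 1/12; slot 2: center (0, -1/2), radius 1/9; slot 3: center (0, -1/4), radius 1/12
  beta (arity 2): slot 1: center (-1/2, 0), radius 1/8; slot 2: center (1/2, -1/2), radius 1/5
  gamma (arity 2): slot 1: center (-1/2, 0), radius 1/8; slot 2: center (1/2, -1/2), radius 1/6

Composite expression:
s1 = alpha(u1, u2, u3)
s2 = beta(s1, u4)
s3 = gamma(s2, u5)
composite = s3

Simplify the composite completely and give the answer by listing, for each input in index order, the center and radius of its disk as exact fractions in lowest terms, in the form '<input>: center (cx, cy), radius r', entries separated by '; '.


u1: center (-145/256, 1/256), radius 1/768; u2: center (-9/16, -1/128), radius 1/576; u3: center (-9/16, -1/256), radius 1/768; u4: center (-7/16, -1/16), radius 1/40; u5: center (1/2, -1/2), radius 1/6

Each u-disk chains the slot maps above it in gamma; radii multiply.
u1 passes through 3 substitutions, ending at center (-145/256, 1/256), radius 1/768
u2 passes through 3 substitutions, ending at center (-9/16, -1/128), radius 1/576
u3 passes through 3 substitutions, ending at center (-9/16, -1/256), radius 1/768
u4 passes through 2 substitutions, ending at center (-7/16, -1/16), radius 1/40
u5 passes through 1 substitution, ending at center (1/2, -1/2), radius 1/6


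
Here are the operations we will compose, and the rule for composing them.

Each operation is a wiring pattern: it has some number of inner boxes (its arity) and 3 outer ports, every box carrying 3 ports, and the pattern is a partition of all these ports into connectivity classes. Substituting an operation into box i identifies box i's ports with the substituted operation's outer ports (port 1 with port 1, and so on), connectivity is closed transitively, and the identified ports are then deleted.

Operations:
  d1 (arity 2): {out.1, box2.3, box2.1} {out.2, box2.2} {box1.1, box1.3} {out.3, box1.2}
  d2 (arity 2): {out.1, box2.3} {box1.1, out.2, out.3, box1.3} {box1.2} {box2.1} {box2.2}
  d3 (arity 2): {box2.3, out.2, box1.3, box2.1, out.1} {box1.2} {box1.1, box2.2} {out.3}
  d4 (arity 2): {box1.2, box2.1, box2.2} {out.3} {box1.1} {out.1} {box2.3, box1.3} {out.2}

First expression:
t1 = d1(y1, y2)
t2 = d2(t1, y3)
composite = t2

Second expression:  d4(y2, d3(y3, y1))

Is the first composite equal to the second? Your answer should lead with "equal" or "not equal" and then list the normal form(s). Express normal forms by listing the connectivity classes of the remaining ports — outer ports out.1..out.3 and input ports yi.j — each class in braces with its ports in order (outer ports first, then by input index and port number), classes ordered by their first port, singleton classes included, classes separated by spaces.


not equal: they reduce to {out.1, y3.3} {out.2, out.3, y1.2, y2.1, y2.3} {y1.1, y1.3} {y2.2} {y3.1} {y3.2} and {out.1} {out.2} {out.3} {y1.1, y1.3, y2.2, y3.3} {y1.2, y3.1} {y2.1} {y2.3} {y3.2}

Normal form of the first expression: {out.1, y3.3} {out.2, out.3, y1.2, y2.1, y2.3} {y1.1, y1.3} {y2.2} {y3.1} {y3.2}
Normal form of the second expression: {out.1} {out.2} {out.3} {y1.1, y1.3, y2.2, y3.3} {y1.2, y3.1} {y2.1} {y2.3} {y3.2}
They disagree, so not equal.


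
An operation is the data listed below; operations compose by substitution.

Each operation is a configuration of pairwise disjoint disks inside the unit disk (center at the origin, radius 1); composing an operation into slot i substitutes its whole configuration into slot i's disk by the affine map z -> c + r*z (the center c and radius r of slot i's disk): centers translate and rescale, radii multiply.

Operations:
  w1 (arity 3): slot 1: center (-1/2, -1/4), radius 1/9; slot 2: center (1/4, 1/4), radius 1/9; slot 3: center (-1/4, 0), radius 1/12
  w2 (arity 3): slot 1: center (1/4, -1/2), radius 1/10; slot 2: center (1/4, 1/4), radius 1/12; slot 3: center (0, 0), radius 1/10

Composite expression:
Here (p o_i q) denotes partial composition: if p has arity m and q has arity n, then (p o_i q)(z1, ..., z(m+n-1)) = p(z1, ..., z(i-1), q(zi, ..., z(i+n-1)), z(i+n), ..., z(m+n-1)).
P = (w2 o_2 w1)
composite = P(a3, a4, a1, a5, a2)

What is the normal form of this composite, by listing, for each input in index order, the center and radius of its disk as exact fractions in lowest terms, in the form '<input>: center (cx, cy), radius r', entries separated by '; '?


Affine substitution under w2: radii multiply and a-centers shift.
input a3: composing its 1 substitution step yields center (1/4, -1/2), radius 1/10
input a4: composing its 2 substitution steps yields center (5/24, 11/48), radius 1/108
input a1: composing its 2 substitution steps yields center (13/48, 13/48), radius 1/108
input a5: composing its 2 substitution steps yields center (11/48, 1/4), radius 1/144
input a2: composing its 1 substitution step yields center (0, 0), radius 1/10

a1: center (13/48, 13/48), radius 1/108; a2: center (0, 0), radius 1/10; a3: center (1/4, -1/2), radius 1/10; a4: center (5/24, 11/48), radius 1/108; a5: center (11/48, 1/4), radius 1/144


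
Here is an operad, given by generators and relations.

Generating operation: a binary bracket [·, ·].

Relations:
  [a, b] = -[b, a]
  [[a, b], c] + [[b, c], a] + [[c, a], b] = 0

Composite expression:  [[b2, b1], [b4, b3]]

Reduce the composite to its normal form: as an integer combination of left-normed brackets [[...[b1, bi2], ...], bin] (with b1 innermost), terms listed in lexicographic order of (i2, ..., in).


A multilinear Lie element is pinned by b1-initial words (b1 innermost).
Composite bracket: [[b2, b1], [b4, b3]]
Under [a, b] = ab - ba we get 8 signed associative words (2^3 = 8).
Only words starting with b1 matter:
  word b1b2b3b4 has sign +1, contributing +[[[b1, b2], b3], b4]
  word b1b2b4b3 has sign -1, contributing -[[[b1, b2], b4], b3]

[[[b1, b2], b3], b4] - [[[b1, b2], b4], b3]


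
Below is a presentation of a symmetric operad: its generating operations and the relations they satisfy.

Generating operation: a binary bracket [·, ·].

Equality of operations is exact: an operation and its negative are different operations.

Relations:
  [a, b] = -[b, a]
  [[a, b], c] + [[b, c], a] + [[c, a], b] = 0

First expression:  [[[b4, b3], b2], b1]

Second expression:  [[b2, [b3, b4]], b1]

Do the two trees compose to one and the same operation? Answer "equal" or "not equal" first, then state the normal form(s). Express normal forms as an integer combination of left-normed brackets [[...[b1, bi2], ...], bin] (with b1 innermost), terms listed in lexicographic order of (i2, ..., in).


equal; the common form is -[[[b1, b2], b3], b4] + [[[b1, b2], b4], b3] + [[[b1, b3], b4], b2] - [[[b1, b4], b3], b2]

In normal form, the first expression is -[[[b1, b2], b3], b4] + [[[b1, b2], b4], b3] + [[[b1, b3], b4], b2] - [[[b1, b4], b3], b2]
In normal form, the second expression is -[[[b1, b2], b3], b4] + [[[b1, b2], b4], b3] + [[[b1, b3], b4], b2] - [[[b1, b4], b3], b2]
One common form — equal.


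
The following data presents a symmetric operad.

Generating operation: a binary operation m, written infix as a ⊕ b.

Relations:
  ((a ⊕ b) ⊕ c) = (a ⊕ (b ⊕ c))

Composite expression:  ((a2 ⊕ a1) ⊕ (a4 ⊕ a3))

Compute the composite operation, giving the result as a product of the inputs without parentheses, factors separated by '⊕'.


a2 ⊕ a1 ⊕ a4 ⊕ a3

Every regrouping of m is equal, so read the a-inputs in written order.
(a2 ⊕ a1) unparenthesizes to a2 ⊕ a1
(a4 ⊕ a3) unparenthesizes to a4 ⊕ a3
((a2 ⊕ a1) ⊕ (a4 ⊕ a3)) unparenthesizes to a2 ⊕ a1 ⊕ a4 ⊕ a3


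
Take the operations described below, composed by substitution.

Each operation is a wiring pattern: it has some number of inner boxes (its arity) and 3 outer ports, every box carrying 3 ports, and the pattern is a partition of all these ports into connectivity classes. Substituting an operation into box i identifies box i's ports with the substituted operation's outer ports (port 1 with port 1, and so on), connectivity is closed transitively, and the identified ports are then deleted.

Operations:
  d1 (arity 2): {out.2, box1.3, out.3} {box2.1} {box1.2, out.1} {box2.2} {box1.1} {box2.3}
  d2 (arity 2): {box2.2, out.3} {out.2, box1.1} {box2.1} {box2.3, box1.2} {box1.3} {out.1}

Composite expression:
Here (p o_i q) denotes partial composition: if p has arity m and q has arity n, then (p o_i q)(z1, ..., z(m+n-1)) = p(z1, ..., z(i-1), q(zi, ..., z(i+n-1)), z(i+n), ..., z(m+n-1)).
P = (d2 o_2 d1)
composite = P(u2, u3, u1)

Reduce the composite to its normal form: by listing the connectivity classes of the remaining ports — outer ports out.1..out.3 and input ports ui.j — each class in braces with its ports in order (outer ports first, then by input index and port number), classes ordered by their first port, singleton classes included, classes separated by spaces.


{out.1} {out.2, u2.1} {out.3, u2.2, u3.3} {u1.1} {u1.2} {u1.3} {u2.3} {u3.1} {u3.2}

Two ports join when wires chain via d2-identified ports.
the subtree at d1 composes to {out.1, u3.2} {out.2, out.3, u3.3} {u1.1} {u1.2} {u1.3} {u3.1} on (u3, u1); out.j = own outer ports
the subtree at d2 composes to {out.1} {out.2, u2.1} {out.3, u2.2, u3.3} {u1.1} {u1.2} {u1.3} {u2.3} {u3.1} {u3.2} on (u2, u3, u1); out.j = own outer ports


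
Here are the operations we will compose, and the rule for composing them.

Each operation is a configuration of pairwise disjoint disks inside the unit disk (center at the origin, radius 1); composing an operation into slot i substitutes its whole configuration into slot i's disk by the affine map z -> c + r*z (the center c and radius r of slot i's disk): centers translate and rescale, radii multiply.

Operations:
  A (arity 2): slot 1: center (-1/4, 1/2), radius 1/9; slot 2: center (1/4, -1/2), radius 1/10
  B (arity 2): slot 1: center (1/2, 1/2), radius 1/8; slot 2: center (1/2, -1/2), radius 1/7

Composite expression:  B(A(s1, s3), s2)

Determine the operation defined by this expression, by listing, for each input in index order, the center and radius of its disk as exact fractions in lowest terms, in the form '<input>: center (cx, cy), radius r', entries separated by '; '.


s1: center (15/32, 9/16), radius 1/72; s2: center (1/2, -1/2), radius 1/7; s3: center (17/32, 7/16), radius 1/80

Below B, radii multiply path by path; the s-disk centers shift.
s1 passes through 2 substitutions, ending at center (15/32, 9/16), radius 1/72
s3 passes through 2 substitutions, ending at center (17/32, 7/16), radius 1/80
s2 passes through 1 substitution, ending at center (1/2, -1/2), radius 1/7


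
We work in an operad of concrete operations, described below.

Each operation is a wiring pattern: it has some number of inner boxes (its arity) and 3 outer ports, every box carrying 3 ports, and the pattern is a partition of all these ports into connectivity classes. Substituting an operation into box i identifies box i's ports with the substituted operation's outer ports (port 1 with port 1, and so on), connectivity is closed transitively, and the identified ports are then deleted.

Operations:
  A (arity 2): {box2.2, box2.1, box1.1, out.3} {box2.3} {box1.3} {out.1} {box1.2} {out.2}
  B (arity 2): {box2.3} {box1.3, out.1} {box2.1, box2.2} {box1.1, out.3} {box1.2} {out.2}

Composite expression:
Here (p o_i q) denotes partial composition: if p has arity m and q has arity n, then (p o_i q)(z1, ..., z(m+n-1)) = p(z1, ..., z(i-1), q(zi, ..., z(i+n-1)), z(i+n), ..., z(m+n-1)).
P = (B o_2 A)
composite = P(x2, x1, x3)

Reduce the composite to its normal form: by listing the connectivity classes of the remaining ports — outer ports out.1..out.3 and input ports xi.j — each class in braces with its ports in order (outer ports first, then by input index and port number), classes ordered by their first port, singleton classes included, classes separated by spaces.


{out.1, x2.3} {out.2} {out.3, x2.1} {x1.1, x3.1, x3.2} {x1.2} {x1.3} {x2.2} {x3.3}

Substituting into B glues patterns; closure does the rest.
after A, the pattern on (x1, x3) reads {out.1} {out.2} {out.3, x1.1, x3.1, x3.2} {x1.2} {x1.3} {x3.3} (out.j = its outer ports)
after B, the pattern on (x2, x1, x3) reads {out.1, x2.3} {out.2} {out.3, x2.1} {x1.1, x3.1, x3.2} {x1.2} {x1.3} {x2.2} {x3.3} (out.j = its outer ports)


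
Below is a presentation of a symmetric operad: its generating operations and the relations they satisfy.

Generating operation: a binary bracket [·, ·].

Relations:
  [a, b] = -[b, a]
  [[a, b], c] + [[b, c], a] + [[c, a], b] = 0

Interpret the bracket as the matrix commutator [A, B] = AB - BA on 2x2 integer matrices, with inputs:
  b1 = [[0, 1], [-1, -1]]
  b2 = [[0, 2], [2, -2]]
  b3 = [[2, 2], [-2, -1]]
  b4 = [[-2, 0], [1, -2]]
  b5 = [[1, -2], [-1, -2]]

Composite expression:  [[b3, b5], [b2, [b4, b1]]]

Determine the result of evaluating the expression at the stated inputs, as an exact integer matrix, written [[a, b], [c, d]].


[b3, b5] = [[-6, -12], [-3, 6]]
[b4, b1] = [[-1, 0], [1, 1]]
[b2, [b4, b1]] = [[2, 4], [-6, -2]]
[[b3, b5], [b2, [b4, b1]]] = [[84, 0], [-84, -84]]

[[84, 0], [-84, -84]]


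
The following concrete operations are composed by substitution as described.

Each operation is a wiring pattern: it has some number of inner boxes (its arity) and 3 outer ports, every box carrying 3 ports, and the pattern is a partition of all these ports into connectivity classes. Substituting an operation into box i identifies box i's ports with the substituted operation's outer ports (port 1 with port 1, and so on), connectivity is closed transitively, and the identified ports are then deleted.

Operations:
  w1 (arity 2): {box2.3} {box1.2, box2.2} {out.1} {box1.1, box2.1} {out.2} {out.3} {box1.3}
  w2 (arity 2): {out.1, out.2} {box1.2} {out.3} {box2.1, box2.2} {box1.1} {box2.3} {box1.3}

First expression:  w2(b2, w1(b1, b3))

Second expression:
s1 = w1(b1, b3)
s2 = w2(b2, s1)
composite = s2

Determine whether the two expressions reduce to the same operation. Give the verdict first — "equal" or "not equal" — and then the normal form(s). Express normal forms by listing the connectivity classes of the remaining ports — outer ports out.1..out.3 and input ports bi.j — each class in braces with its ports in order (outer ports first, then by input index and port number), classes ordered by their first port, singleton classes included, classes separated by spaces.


In normal form, the first expression is {out.1, out.2} {out.3} {b1.1, b3.1} {b1.2, b3.2} {b1.3} {b2.1} {b2.2} {b2.3} {b3.3}
In normal form, the second expression is {out.1, out.2} {out.3} {b1.1, b3.1} {b1.2, b3.2} {b1.3} {b2.1} {b2.2} {b2.3} {b3.3}
The normal forms match — equal.

equal: each reduces to {out.1, out.2} {out.3} {b1.1, b3.1} {b1.2, b3.2} {b1.3} {b2.1} {b2.2} {b2.3} {b3.3}


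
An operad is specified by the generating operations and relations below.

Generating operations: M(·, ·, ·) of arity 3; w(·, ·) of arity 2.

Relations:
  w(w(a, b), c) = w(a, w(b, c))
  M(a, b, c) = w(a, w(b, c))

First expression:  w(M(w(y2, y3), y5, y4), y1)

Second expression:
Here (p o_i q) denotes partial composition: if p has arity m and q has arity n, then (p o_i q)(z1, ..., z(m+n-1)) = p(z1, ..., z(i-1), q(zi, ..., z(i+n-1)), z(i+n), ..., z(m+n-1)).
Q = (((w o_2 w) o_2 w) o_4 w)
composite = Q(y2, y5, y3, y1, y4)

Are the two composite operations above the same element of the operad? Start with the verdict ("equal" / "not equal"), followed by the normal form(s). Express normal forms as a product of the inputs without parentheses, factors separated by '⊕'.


not equal; first: y2 ⊕ y3 ⊕ y5 ⊕ y4 ⊕ y1; second: y2 ⊕ y5 ⊕ y3 ⊕ y1 ⊕ y4

The first expression reduces to y2 ⊕ y3 ⊕ y5 ⊕ y4 ⊕ y1
The second expression reduces to y2 ⊕ y5 ⊕ y3 ⊕ y1 ⊕ y4
They disagree, so not equal.


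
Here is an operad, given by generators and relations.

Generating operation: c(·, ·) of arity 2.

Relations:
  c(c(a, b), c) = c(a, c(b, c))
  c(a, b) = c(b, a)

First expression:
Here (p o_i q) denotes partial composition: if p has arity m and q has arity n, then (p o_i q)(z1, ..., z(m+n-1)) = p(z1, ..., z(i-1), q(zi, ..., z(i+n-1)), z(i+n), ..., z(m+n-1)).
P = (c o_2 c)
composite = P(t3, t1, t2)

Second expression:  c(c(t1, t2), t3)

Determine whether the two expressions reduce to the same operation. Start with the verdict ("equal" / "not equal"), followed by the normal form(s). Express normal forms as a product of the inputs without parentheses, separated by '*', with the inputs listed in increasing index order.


equal; the common form is t1 * t2 * t3

In normal form, the first expression is t1 * t2 * t3
In normal form, the second expression is t1 * t2 * t3
Same normal form: equal.


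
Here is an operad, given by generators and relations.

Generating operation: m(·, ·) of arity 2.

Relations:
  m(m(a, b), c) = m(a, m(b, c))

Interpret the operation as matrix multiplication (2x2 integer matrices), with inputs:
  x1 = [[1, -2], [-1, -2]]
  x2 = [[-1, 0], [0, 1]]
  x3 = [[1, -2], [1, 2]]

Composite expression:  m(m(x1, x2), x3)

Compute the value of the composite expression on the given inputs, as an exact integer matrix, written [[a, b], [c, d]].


[[-3, -2], [-1, -6]]

m(x1, x2) = [[-1, -2], [1, -2]]
m(m(x1, x2), x3) = [[-3, -2], [-1, -6]]


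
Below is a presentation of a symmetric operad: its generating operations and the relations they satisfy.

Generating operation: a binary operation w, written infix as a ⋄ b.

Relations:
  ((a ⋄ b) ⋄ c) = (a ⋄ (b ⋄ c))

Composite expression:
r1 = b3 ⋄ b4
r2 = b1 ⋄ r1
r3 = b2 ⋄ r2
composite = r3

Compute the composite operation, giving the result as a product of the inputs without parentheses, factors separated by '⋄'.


Key point: w is associative — brackets drop, the b-order remains.
(b3 ⋄ b4) flattens to b3 ⋄ b4
(b1 ⋄ (b3 ⋄ b4)) flattens to b1 ⋄ b3 ⋄ b4
(b2 ⋄ (b1 ⋄ (b3 ⋄ b4))) flattens to b2 ⋄ b1 ⋄ b3 ⋄ b4

b2 ⋄ b1 ⋄ b3 ⋄ b4


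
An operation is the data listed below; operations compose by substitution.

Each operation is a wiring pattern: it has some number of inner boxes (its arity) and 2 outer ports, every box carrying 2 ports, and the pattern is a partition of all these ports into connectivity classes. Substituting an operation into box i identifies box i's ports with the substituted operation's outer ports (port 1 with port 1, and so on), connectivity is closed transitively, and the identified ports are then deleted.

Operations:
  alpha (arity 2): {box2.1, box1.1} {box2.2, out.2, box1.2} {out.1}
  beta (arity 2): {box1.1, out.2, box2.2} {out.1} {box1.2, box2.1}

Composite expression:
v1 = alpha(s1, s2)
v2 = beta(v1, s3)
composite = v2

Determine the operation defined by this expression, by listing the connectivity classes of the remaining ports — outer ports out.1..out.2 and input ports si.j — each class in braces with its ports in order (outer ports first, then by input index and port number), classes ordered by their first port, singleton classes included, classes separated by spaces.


After gluing at beta, chains via deleted ports link the s-ports.
through alpha, on inputs (s1, s2): {out.1} {out.2, s1.2, s2.2} {s1.1, s2.1} (out.j = stage outer ports)
through beta, on inputs (s1, s2, s3): {out.1} {out.2, s3.2} {s1.1, s2.1} {s1.2, s2.2, s3.1} (out.j = stage outer ports)

{out.1} {out.2, s3.2} {s1.1, s2.1} {s1.2, s2.2, s3.1}


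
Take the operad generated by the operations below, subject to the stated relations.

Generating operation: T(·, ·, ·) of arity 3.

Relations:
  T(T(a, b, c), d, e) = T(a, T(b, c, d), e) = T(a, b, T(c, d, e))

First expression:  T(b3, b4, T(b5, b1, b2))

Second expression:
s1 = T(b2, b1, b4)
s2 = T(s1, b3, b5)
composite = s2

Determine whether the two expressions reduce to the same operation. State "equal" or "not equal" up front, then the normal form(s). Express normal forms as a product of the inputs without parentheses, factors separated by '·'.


not equal — first b3 · b4 · b5 · b1 · b2, second b2 · b1 · b4 · b3 · b5


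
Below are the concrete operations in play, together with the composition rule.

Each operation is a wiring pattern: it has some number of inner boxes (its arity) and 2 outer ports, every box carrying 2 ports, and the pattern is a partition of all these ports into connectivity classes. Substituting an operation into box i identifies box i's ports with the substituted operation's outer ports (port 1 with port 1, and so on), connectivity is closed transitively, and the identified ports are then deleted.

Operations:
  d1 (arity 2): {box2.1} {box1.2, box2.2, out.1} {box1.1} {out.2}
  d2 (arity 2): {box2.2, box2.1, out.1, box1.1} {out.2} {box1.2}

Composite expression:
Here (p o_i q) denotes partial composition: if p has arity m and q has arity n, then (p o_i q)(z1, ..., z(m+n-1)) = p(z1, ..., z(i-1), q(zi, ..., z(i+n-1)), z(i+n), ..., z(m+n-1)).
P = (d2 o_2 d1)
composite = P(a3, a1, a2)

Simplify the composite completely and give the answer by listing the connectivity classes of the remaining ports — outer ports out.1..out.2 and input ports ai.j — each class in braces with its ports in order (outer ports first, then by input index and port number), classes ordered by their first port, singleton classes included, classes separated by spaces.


{out.1, a1.2, a2.2, a3.1} {out.2} {a1.1} {a2.1} {a3.2}

Two ports join when wires chain via d2-identified ports.
after d1, the pattern on (a1, a2) reads {out.1, a1.2, a2.2} {out.2} {a1.1} {a2.1} (out.j = its outer ports)
after d2, the pattern on (a3, a1, a2) reads {out.1, a1.2, a2.2, a3.1} {out.2} {a1.1} {a2.1} {a3.2} (out.j = its outer ports)


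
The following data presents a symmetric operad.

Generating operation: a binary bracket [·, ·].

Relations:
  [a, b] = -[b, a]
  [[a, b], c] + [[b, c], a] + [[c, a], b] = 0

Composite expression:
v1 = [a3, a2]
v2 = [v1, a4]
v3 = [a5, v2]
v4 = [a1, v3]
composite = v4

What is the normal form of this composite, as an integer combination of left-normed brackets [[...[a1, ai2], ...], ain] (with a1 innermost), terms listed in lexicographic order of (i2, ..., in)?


[[[[a1, a2], a3], a4], a5] - [[[[a1, a3], a2], a4], a5] - [[[[a1, a4], a2], a3], a5] + [[[[a1, a4], a3], a2], a5] - [[[[a1, a5], a2], a3], a4] + [[[[a1, a5], a3], a2], a4] + [[[[a1, a5], a4], a2], a3] - [[[[a1, a5], a4], a3], a2]

Skip Jacobi rewriting: expand, keep a1-initial words, read off terms.
Composite bracket: [a1, [a5, [[a3, a2], a4]]]
The bracket unfolds into 16 signed words via [a, b] = ab - ba (2^4 = 16).
Keep just the words that open with a1:
  from a1a2a3a4a5, sign +1: term +[[[[a1, a2], a3], a4], a5]
  from a1a3a2a4a5, sign -1: term -[[[[a1, a3], a2], a4], a5]
  from a1a4a2a3a5, sign -1: term -[[[[a1, a4], a2], a3], a5]
  from a1a4a3a2a5, sign +1: term +[[[[a1, a4], a3], a2], a5]
  from a1a5a2a3a4, sign -1: term -[[[[a1, a5], a2], a3], a4]
  from a1a5a3a2a4, sign +1: term +[[[[a1, a5], a3], a2], a4]
  from a1a5a4a2a3, sign +1: term +[[[[a1, a5], a4], a2], a3]
  from a1a5a4a3a2, sign -1: term -[[[[a1, a5], a4], a3], a2]


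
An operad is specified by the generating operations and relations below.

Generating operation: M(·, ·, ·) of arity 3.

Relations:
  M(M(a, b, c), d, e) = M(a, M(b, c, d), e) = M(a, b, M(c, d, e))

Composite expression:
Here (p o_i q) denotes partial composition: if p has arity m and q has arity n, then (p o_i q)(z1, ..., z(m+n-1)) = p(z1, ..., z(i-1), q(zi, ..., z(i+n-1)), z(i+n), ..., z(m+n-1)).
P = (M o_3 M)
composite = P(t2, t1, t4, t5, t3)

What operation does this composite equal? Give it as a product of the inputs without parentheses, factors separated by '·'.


t2 · t1 · t4 · t5 · t3

Associativity of M dissolves the nesting; only the t-input order survives.
M(t4, t5, t3) flattens to t4 · t5 · t3
M(t2, t1, M(t4, t5, t3)) flattens to t2 · t1 · t4 · t5 · t3
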